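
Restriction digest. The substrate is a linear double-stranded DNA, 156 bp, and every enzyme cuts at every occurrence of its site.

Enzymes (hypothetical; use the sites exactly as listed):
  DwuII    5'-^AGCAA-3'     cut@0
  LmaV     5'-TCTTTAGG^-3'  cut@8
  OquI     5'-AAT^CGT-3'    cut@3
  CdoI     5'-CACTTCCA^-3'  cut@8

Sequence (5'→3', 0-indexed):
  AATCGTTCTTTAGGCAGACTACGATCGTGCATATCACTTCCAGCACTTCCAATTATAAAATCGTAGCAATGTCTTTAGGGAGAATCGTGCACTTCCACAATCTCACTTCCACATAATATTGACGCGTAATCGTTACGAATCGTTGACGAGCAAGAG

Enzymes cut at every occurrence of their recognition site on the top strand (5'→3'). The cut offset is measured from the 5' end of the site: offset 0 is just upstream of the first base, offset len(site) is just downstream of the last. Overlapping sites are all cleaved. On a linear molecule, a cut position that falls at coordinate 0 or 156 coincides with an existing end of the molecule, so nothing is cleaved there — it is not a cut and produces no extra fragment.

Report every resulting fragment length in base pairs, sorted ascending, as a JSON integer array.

Site scan:
  DwuII (AGCAA, off=0): starts [64, 148] → cuts [64, 148]
  LmaV (TCTTTAGG, off=8): starts [6, 71] → cuts [14, 79]
  OquI (AATCGT, off=3): starts [0, 58, 82, 127, 137] → cuts [3, 61, 85, 130, 140]
  CdoI (CACTTCCA, off=8): starts [34, 43, 89, 103] → cuts [42, 51, 97, 111]

Pooled cuts: [3, 14, 42, 51, 61, 64, 79, 85, 97, 111, 130, 140, 148]

Fragment lengths:
  [0,3): 3 bp
  [3,14): 11 bp
  [14,42): 28 bp
  [42,51): 9 bp
  [51,61): 10 bp
  [61,64): 3 bp
  [64,79): 15 bp
  [79,85): 6 bp
  [85,97): 12 bp
  [97,111): 14 bp
  [111,130): 19 bp
  [130,140): 10 bp
  [140,148): 8 bp
  [148,156): 8 bp

[3,3,6,8,8,9,10,10,11,12,14,15,19,28]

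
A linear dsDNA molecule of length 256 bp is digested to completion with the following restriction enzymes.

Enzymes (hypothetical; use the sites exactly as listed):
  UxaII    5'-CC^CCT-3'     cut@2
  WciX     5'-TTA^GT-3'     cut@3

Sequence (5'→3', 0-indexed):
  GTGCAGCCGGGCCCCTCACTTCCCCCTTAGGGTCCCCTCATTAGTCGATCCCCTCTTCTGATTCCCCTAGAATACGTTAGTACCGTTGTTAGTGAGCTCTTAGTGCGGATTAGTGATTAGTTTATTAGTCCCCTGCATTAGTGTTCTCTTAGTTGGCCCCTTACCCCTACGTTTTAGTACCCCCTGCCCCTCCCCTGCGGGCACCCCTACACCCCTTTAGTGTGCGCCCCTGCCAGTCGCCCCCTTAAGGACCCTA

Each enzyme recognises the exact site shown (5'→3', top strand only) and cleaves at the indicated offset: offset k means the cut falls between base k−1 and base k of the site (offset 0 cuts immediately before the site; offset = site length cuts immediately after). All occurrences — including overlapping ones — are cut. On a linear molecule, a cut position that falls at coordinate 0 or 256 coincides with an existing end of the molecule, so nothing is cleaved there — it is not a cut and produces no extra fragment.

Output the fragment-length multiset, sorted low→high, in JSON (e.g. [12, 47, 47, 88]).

Scan for sites:
  UxaII CCCCT/2: at [11, 22, 33, 49, 63, 129, 156, 163, 180, 186, 191, 203, 211, 226, 240] ⇒ [13, 24, 35, 51, 65, 131, 158, 165, 182, 188, 193, 205, 213, 228, 242]
  WciX TTAGT/3: at [40, 76, 88, 99, 109, 116, 124, 137, 148, 173, 216] ⇒ [43, 79, 91, 102, 112, 119, 127, 140, 151, 176, 219]

All cut coordinates (distinct, sorted): [13, 24, 35, 43, 51, 65, 79, 91, 102, 112, 119, 127, 131, 140, 151, 158, 165, 176, 182, 188, 193, 205, 213, 219, 228, 242]

Fragments:
  [0,13): 13 bp
  [13,24): 11 bp
  [24,35): 11 bp
  [35,43): 8 bp
  [43,51): 8 bp
  [51,65): 14 bp
  [65,79): 14 bp
  [79,91): 12 bp
  [91,102): 11 bp
  [102,112): 10 bp
  [112,119): 7 bp
  [119,127): 8 bp
  [127,131): 4 bp
  [131,140): 9 bp
  [140,151): 11 bp
  [151,158): 7 bp
  [158,165): 7 bp
  [165,176): 11 bp
  [176,182): 6 bp
  [182,188): 6 bp
  [188,193): 5 bp
  [193,205): 12 bp
  [205,213): 8 bp
  [213,219): 6 bp
  [219,228): 9 bp
  [228,242): 14 bp
  [242,256): 14 bp

[4,5,6,6,6,7,7,7,8,8,8,8,9,9,10,11,11,11,11,11,12,12,13,14,14,14,14]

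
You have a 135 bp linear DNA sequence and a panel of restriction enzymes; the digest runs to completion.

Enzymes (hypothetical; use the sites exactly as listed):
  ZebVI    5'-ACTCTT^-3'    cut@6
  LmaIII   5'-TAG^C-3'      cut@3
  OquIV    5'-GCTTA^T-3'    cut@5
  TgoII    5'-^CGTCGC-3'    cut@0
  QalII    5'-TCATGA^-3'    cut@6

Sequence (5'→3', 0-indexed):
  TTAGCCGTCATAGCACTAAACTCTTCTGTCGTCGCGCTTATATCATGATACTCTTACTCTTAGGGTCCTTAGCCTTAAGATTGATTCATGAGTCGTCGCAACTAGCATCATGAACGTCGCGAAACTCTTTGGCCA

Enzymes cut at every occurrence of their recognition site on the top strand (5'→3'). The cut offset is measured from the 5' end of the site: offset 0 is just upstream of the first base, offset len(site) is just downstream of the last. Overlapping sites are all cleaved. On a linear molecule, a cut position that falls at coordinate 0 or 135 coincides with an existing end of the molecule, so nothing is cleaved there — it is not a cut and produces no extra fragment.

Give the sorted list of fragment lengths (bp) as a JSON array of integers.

Scan for sites:
  ZebVI ACTCTT/6: at [19, 49, 55, 123] ⇒ [25, 55, 61, 129]
  LmaIII TAGC/3: at [1, 10, 69, 102] ⇒ [4, 13, 72, 105]
  OquIV GCTTAT/5: at [35] ⇒ [40]
  TgoII CGTCGC/0: at [29, 93, 114] ⇒ [29, 93, 114]
  QalII TCATGA/6: at [42, 85, 107] ⇒ [48, 91, 113]

Pooled cuts: [4, 13, 25, 29, 40, 48, 55, 61, 72, 91, 93, 105, 113, 114, 129]

Fragments:
  [0,4): 4 bp
  [4,13): 9 bp
  [13,25): 12 bp
  [25,29): 4 bp
  [29,40): 11 bp
  [40,48): 8 bp
  [48,55): 7 bp
  [55,61): 6 bp
  [61,72): 11 bp
  [72,91): 19 bp
  [91,93): 2 bp
  [93,105): 12 bp
  [105,113): 8 bp
  [113,114): 1 bp
  [114,129): 15 bp
  [129,135): 6 bp

[1,2,4,4,6,6,7,8,8,9,11,11,12,12,15,19]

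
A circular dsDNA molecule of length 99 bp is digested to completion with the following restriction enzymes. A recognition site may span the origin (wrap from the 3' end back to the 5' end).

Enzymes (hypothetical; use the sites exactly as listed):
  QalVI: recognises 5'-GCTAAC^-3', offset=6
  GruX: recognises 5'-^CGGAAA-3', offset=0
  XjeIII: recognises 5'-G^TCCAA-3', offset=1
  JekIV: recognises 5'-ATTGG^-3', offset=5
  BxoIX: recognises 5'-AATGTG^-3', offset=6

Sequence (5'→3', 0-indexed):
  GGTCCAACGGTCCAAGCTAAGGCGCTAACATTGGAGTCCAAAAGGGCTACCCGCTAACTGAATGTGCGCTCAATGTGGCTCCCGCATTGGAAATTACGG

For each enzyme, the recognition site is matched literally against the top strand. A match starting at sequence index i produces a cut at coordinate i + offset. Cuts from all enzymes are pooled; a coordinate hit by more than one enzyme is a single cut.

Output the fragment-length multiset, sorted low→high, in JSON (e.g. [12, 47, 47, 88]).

[2,5,8,8,11,11,13,19,22]

Per-enzyme occurrences:
  QalVI GCTAAC/6: at [23, 52] ⇒ [29, 58]
  GruX (CGGAAA, off=0): no sites
  XjeIII GTCCAA/1: at [1, 9, 35] ⇒ [2, 10, 36]
  JekIV ATTGG/5: at [29, 85] ⇒ [34, 90]
  BxoIX AATGTG/6: at [60, 71] ⇒ [66, 77]

Pooled cuts: [2, 10, 29, 34, 36, 58, 66, 77, 90]

Fragment lengths:
  2→10: 8 bp
  10→29: 19 bp
  29→34: 5 bp
  34→36: 2 bp
  36→58: 22 bp
  58→66: 8 bp
  66→77: 11 bp
  77→90: 13 bp
  90→2 (wrap): 99-90+2 = 11 bp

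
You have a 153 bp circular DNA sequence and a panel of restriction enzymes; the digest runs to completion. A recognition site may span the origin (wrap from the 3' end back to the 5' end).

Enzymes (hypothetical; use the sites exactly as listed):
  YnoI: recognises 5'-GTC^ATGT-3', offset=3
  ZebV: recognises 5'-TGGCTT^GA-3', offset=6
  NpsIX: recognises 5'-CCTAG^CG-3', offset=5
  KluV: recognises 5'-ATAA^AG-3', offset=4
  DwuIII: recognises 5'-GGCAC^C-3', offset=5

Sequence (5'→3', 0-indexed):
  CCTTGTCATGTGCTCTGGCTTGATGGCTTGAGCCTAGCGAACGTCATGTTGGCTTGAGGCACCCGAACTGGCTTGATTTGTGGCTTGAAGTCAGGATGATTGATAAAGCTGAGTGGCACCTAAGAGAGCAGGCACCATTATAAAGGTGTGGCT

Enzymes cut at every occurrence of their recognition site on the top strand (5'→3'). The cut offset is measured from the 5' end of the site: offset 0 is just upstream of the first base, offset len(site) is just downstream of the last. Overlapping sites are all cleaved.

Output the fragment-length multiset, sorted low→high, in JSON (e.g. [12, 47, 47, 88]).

[7,8,8,8,8,10,12,12,13,14,16,17,20]

Scan for sites:
  YnoI (GTCATGT, off=3): starts [4, 42] → cuts [7, 45]
  ZebV (TGGCTTGA, off=6): starts [15, 23, 49, 68, 80] → cuts [21, 29, 55, 74, 86]
  NpsIX (CCTAGCG, off=5): starts [32] → cuts [37]
  KluV (ATAAAG, off=4): starts [102, 139] → cuts [106, 143]
  DwuIII (GGCACC, off=5): starts [57, 114, 130] → cuts [62, 119, 135]

All cut coordinates (distinct, sorted): [7, 21, 29, 37, 45, 55, 62, 74, 86, 106, 119, 135, 143]

Fragment lengths:
  7→21: 14 bp
  21→29: 8 bp
  29→37: 8 bp
  37→45: 8 bp
  45→55: 10 bp
  55→62: 7 bp
  62→74: 12 bp
  74→86: 12 bp
  86→106: 20 bp
  106→119: 13 bp
  119→135: 16 bp
  135→143: 8 bp
  143→7 (wrap): 153-143+7 = 17 bp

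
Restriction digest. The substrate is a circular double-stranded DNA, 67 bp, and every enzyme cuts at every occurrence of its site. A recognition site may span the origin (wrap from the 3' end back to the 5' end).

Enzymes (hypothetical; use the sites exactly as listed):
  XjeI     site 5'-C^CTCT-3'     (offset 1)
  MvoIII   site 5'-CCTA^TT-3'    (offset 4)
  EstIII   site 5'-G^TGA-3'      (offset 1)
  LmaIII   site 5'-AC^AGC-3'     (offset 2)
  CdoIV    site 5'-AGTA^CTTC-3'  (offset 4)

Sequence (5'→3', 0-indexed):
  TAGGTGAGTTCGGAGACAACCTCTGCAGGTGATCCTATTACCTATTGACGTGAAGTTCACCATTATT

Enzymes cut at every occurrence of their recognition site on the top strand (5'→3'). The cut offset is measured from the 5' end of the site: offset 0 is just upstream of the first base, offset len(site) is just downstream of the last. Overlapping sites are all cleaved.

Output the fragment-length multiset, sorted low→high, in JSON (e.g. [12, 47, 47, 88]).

[6,7,8,9,16,21]

Site scan:
  XjeI (CCTCT, off=1): starts [19] → cuts [20]
  MvoIII (CCTATT, off=4): starts [33, 40] → cuts [37, 44]
  EstIII (GTGA, off=1): starts [3, 28, 49] → cuts [4, 29, 50]
  LmaIII (ACAGC, off=2): no sites
  CdoIV (AGTACTTC, off=4): no sites

All cut coordinates (distinct, sorted): [4, 20, 29, 37, 44, 50]

Fragments:
  4→20: 16 bp
  20→29: 9 bp
  29→37: 8 bp
  37→44: 7 bp
  44→50: 6 bp
  50→4 (wrap): 67-50+4 = 21 bp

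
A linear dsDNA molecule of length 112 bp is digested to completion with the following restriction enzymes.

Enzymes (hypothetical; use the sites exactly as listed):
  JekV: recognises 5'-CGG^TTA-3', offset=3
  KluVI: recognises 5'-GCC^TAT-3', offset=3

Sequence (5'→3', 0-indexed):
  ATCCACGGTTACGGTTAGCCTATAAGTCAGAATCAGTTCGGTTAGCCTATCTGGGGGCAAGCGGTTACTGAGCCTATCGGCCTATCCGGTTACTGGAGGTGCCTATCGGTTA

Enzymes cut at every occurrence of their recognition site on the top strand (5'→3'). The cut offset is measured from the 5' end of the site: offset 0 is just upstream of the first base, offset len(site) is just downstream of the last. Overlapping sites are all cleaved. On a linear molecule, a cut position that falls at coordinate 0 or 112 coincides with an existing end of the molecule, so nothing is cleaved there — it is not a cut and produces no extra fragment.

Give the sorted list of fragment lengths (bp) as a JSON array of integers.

Per-enzyme occurrences:
  JekV CGGTTA/3: at [5, 11, 38, 61, 86, 106] ⇒ [8, 14, 41, 64, 89, 109]
  KluVI GCCTAT/3: at [17, 44, 71, 79, 100] ⇒ [20, 47, 74, 82, 103]

Pooled cuts: [8, 14, 20, 41, 47, 64, 74, 82, 89, 103, 109]

Fragment lengths:
  [0,8): 8 bp
  [8,14): 6 bp
  [14,20): 6 bp
  [20,41): 21 bp
  [41,47): 6 bp
  [47,64): 17 bp
  [64,74): 10 bp
  [74,82): 8 bp
  [82,89): 7 bp
  [89,103): 14 bp
  [103,109): 6 bp
  [109,112): 3 bp

[3,6,6,6,6,7,8,8,10,14,17,21]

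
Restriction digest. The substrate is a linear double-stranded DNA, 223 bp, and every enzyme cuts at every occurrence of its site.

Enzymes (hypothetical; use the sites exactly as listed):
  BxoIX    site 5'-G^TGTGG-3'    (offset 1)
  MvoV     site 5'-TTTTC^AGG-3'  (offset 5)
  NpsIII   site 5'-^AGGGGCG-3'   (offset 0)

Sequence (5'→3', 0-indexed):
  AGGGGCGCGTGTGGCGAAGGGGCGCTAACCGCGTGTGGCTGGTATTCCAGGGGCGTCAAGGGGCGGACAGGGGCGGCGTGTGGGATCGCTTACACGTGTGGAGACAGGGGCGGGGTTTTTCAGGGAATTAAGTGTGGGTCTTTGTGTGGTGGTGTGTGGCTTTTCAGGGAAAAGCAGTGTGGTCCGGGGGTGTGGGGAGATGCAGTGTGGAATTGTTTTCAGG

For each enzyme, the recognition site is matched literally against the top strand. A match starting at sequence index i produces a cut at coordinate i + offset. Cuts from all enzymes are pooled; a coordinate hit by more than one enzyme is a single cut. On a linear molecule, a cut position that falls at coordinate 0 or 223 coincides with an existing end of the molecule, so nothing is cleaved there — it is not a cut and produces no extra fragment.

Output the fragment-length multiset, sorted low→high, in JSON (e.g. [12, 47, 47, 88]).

Site scan:
  BxoIX GTGTGG/1: at [8, 32, 77, 95, 131, 143, 153, 176, 189, 204] ⇒ [9, 33, 78, 96, 132, 144, 154, 177, 190, 205]
  MvoV TTTTCAGG/5: at [116, 160, 215] ⇒ [121, 165, 220]
  NpsIII AGGGGCG/0: at [0, 17, 48, 58, 68, 105] ⇒ [17, 48, 58, 68, 105] (position 0 is a terminus of the linear molecule — no cut)

All cut coordinates (distinct, sorted): [9, 17, 33, 48, 58, 68, 78, 96, 105, 121, 132, 144, 154, 165, 177, 190, 205, 220]

Fragment lengths:
  [0,9): 9 bp
  [9,17): 8 bp
  [17,33): 16 bp
  [33,48): 15 bp
  [48,58): 10 bp
  [58,68): 10 bp
  [68,78): 10 bp
  [78,96): 18 bp
  [96,105): 9 bp
  [105,121): 16 bp
  [121,132): 11 bp
  [132,144): 12 bp
  [144,154): 10 bp
  [154,165): 11 bp
  [165,177): 12 bp
  [177,190): 13 bp
  [190,205): 15 bp
  [205,220): 15 bp
  [220,223): 3 bp

[3,8,9,9,10,10,10,10,11,11,12,12,13,15,15,15,16,16,18]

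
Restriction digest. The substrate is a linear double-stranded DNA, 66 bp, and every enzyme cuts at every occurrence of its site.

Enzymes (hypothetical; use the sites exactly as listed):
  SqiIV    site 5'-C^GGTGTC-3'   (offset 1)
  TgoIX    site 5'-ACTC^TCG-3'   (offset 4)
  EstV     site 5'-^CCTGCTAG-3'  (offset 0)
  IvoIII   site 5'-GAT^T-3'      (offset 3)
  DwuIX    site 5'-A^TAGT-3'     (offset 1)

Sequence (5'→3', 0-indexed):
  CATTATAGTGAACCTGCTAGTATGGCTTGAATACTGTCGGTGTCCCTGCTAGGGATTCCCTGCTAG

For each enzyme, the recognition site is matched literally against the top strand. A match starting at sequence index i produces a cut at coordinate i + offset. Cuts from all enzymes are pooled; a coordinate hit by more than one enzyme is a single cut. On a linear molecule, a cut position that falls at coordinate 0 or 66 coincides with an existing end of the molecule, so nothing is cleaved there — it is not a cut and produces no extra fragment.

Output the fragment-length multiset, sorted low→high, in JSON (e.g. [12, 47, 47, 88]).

Per-enzyme occurrences:
  SqiIV CGGTGTC/1: at [37] ⇒ [38]
  TgoIX (ACTCTCG, off=4): no sites
  EstV CCTGCTAG/0: at [12, 44, 58] ⇒ [12, 44, 58]
  IvoIII GATT/3: at [53] ⇒ [56]
  DwuIX ATAGT/1: at [4] ⇒ [5]

Pooled cuts: [5, 12, 38, 44, 56, 58]

Fragment lengths:
  [0,5): 5 bp
  [5,12): 7 bp
  [12,38): 26 bp
  [38,44): 6 bp
  [44,56): 12 bp
  [56,58): 2 bp
  [58,66): 8 bp

[2,5,6,7,8,12,26]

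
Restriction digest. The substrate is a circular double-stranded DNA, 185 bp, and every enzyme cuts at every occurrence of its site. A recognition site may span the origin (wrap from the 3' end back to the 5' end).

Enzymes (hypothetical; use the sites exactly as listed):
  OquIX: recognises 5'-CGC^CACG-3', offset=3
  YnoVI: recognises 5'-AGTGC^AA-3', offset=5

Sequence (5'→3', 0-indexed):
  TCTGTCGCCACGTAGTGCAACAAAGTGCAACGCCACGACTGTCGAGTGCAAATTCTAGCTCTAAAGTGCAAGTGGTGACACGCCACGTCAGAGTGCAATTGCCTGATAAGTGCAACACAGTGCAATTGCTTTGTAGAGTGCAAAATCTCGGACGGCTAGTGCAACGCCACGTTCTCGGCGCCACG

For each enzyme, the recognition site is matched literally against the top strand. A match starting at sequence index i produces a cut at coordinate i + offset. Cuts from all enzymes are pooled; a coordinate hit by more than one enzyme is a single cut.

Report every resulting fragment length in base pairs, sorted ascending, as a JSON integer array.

[5,5,10,10,10,12,13,14,14,16,17,18,20,21]

Per-enzyme occurrences:
  OquIX CGCCACG/3: at [5, 30, 80, 164, 178] ⇒ [8, 33, 83, 167, 181]
  YnoVI AGTGCAA/5: at [13, 23, 44, 64, 91, 108, 118, 136, 157] ⇒ [18, 28, 49, 69, 96, 113, 123, 141, 162]

Pooled cuts: [8, 18, 28, 33, 49, 69, 83, 96, 113, 123, 141, 162, 167, 181]

Fragment lengths:
  8→18: 10 bp
  18→28: 10 bp
  28→33: 5 bp
  33→49: 16 bp
  49→69: 20 bp
  69→83: 14 bp
  83→96: 13 bp
  96→113: 17 bp
  113→123: 10 bp
  123→141: 18 bp
  141→162: 21 bp
  162→167: 5 bp
  167→181: 14 bp
  181→8 (wrap): 185-181+8 = 12 bp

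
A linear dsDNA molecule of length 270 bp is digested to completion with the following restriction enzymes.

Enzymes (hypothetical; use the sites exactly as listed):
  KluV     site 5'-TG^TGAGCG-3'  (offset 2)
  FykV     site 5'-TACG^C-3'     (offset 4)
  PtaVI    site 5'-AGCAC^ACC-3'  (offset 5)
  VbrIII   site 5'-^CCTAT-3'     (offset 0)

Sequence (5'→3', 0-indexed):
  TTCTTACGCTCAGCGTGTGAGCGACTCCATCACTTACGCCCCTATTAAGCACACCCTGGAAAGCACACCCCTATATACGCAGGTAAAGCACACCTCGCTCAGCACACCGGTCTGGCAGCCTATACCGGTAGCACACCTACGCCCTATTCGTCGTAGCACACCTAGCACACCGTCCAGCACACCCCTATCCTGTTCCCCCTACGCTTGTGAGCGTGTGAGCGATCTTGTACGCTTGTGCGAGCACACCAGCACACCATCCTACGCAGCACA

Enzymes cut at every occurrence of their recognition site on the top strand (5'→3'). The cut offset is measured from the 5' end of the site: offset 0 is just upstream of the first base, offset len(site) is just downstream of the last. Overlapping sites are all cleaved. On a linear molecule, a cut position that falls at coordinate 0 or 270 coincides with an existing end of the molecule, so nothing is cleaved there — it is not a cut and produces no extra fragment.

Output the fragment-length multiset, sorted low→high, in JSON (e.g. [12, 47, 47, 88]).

Scan for sites:
  KluV TGTGAGCG/2: at [15, 205, 213] ⇒ [17, 207, 215]
  FykV TACGC/4: at [4, 34, 75, 137, 199, 227, 259] ⇒ [8, 38, 79, 141, 203, 231, 263]
  PtaVI AGCACACC/5: at [47, 61, 86, 100, 129, 154, 163, 175, 239, 247] ⇒ [52, 66, 91, 105, 134, 159, 168, 180, 244, 252]
  VbrIII CCTAT/0: at [40, 69, 118, 142, 183] ⇒ [40, 69, 118, 142, 183]

Pooled cuts: [8, 17, 38, 40, 52, 66, 69, 79, 91, 105, 118, 134, 141, 142, 159, 168, 180, 183, 203, 207, 215, 231, 244, 252, 263]

Fragments:
  [0,8): 8 bp
  [8,17): 9 bp
  [17,38): 21 bp
  [38,40): 2 bp
  [40,52): 12 bp
  [52,66): 14 bp
  [66,69): 3 bp
  [69,79): 10 bp
  [79,91): 12 bp
  [91,105): 14 bp
  [105,118): 13 bp
  [118,134): 16 bp
  [134,141): 7 bp
  [141,142): 1 bp
  [142,159): 17 bp
  [159,168): 9 bp
  [168,180): 12 bp
  [180,183): 3 bp
  [183,203): 20 bp
  [203,207): 4 bp
  [207,215): 8 bp
  [215,231): 16 bp
  [231,244): 13 bp
  [244,252): 8 bp
  [252,263): 11 bp
  [263,270): 7 bp

[1,2,3,3,4,7,7,8,8,8,9,9,10,11,12,12,12,13,13,14,14,16,16,17,20,21]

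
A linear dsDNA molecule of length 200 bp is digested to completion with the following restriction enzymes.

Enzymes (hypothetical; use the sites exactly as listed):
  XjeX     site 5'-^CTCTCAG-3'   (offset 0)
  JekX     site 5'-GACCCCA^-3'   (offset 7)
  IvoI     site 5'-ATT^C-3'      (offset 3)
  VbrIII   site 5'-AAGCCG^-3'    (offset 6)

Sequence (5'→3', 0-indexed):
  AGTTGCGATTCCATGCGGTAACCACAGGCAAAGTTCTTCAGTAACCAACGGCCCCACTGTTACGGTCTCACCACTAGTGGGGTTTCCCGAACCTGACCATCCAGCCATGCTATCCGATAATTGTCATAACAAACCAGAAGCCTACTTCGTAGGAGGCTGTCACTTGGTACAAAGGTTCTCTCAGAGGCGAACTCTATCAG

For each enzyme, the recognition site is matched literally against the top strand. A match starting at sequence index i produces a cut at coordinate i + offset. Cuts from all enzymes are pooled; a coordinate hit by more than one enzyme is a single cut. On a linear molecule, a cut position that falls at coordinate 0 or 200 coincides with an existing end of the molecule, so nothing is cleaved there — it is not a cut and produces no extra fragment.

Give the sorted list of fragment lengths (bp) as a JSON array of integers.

Per-enzyme occurrences:
  XjeX (CTCTCAG, off=0): starts [177] → cuts [177]
  JekX (GACCCCA, off=7): no sites
  IvoI (ATTC, off=3): starts [7] → cuts [10]
  VbrIII (AAGCCG, off=6): no sites

All cut coordinates (distinct, sorted): [10, 177]

Fragments:
  [0,10): 10 bp
  [10,177): 167 bp
  [177,200): 23 bp

[10,23,167]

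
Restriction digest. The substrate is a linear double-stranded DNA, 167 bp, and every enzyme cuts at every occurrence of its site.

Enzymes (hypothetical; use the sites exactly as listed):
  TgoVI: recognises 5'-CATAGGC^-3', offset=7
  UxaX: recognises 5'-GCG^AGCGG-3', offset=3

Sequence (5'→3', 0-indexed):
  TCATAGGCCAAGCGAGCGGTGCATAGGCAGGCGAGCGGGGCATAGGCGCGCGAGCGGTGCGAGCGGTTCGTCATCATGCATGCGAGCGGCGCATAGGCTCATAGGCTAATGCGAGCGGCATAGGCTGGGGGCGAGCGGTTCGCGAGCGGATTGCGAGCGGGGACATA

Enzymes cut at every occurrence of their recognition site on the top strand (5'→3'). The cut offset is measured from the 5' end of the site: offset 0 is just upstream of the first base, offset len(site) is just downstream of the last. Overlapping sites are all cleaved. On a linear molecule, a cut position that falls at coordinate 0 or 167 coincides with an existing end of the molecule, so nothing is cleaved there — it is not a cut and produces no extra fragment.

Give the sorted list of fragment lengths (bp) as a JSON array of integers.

[5,5,6,7,8,8,8,9,11,11,12,12,14,14,14,23]

Scan for sites:
  TgoVI (CATAGGC, off=7): starts [1, 21, 40, 91, 99, 118] → cuts [8, 28, 47, 98, 106, 125]
  UxaX (GCGAGCGG, off=3): starts [11, 30, 49, 58, 81, 110, 130, 141, 152] → cuts [14, 33, 52, 61, 84, 113, 133, 144, 155]

All cut coordinates (distinct, sorted): [8, 14, 28, 33, 47, 52, 61, 84, 98, 106, 113, 125, 133, 144, 155]

Fragment lengths:
  [0,8): 8 bp
  [8,14): 6 bp
  [14,28): 14 bp
  [28,33): 5 bp
  [33,47): 14 bp
  [47,52): 5 bp
  [52,61): 9 bp
  [61,84): 23 bp
  [84,98): 14 bp
  [98,106): 8 bp
  [106,113): 7 bp
  [113,125): 12 bp
  [125,133): 8 bp
  [133,144): 11 bp
  [144,155): 11 bp
  [155,167): 12 bp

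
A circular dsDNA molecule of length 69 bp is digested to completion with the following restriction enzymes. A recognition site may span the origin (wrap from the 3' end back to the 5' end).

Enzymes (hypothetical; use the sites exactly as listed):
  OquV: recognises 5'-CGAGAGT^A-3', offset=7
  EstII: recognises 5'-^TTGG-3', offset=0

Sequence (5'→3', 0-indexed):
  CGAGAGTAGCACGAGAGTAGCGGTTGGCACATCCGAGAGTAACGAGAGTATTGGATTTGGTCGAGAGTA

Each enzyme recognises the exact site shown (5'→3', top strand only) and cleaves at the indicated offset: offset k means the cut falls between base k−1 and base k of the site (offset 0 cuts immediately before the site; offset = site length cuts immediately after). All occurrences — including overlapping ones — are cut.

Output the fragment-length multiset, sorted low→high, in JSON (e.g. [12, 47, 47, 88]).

Scan for sites:
  OquV (CGAGAGTA, off=7): starts [0, 11, 33, 42, 61] → cuts [7, 18, 40, 49, 68]
  EstII (TTGG, off=0): starts [23, 50, 56] → cuts [23, 50, 56]

Pooled cuts: [7, 18, 23, 40, 49, 50, 56, 68]

Fragment lengths:
  7→18: 11 bp
  18→23: 5 bp
  23→40: 17 bp
  40→49: 9 bp
  49→50: 1 bp
  50→56: 6 bp
  56→68: 12 bp
  68→7 (wrap): 69-68+7 = 8 bp

[1,5,6,8,9,11,12,17]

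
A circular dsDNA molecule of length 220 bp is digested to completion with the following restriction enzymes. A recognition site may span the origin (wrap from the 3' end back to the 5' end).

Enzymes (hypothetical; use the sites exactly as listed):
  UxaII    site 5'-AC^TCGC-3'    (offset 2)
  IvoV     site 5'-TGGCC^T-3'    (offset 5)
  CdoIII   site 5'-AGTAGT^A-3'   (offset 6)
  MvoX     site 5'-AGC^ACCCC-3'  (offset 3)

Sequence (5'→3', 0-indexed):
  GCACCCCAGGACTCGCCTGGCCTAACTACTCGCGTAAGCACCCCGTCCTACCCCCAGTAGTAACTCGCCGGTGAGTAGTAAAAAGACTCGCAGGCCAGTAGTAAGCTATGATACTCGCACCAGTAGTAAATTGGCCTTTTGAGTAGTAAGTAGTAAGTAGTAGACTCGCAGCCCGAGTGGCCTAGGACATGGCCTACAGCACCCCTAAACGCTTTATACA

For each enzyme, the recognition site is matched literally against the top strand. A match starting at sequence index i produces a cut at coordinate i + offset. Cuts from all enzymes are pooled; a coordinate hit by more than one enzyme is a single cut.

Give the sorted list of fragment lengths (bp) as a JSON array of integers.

Site scan:
  UxaII ACTCGC/2: at [10, 27, 62, 85, 112, 163] ⇒ [12, 29, 64, 87, 114, 165]
  IvoV TGGCCT/5: at [17, 131, 177, 189] ⇒ [22, 136, 182, 194]
  CdoIII AGTAGTA/6: at [55, 73, 96, 121, 141, 148, 155] ⇒ [61, 79, 102, 127, 147, 154, 161]
  MvoX AGCACCCC/3: at [36, 197, 219] ⇒ [2, 39, 200]

All cut coordinates (distinct, sorted): [2, 12, 22, 29, 39, 61, 64, 79, 87, 102, 114, 127, 136, 147, 154, 161, 165, 182, 194, 200]

Fragment lengths:
  2→12: 10 bp
  12→22: 10 bp
  22→29: 7 bp
  29→39: 10 bp
  39→61: 22 bp
  61→64: 3 bp
  64→79: 15 bp
  79→87: 8 bp
  87→102: 15 bp
  102→114: 12 bp
  114→127: 13 bp
  127→136: 9 bp
  136→147: 11 bp
  147→154: 7 bp
  154→161: 7 bp
  161→165: 4 bp
  165→182: 17 bp
  182→194: 12 bp
  194→200: 6 bp
  200→2 (wrap): 220-200+2 = 22 bp

[3,4,6,7,7,7,8,9,10,10,10,11,12,12,13,15,15,17,22,22]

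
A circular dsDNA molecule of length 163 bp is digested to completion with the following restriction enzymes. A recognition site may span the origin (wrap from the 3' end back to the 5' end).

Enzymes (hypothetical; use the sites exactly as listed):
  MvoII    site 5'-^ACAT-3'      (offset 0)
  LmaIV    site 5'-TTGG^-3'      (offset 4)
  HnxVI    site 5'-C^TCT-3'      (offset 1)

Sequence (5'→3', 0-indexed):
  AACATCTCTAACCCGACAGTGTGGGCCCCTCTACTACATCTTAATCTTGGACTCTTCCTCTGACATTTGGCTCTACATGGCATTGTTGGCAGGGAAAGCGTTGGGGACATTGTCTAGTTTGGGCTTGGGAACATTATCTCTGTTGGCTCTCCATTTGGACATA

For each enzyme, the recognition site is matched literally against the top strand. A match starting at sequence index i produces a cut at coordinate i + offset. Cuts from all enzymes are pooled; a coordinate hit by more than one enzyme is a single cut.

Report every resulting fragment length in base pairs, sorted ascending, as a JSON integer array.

Per-enzyme occurrences:
  MvoII ACAT/0: at [1, 35, 62, 74, 106, 130, 158] ⇒ [1, 35, 62, 74, 106, 130, 158]
  LmaIV TTGG/4: at [46, 66, 85, 100, 118, 124, 142, 154] ⇒ [50, 70, 89, 104, 122, 128, 146, 158]
  HnxVI CTCT/1: at [5, 28, 51, 57, 70, 137, 146] ⇒ [6, 29, 52, 58, 71, 138, 147]

All cut coordinates (distinct, sorted): [1, 6, 29, 35, 50, 52, 58, 62, 70, 71, 74, 89, 104, 106, 122, 128, 130, 138, 146, 147, 158]

Fragments:
  1→6: 5 bp
  6→29: 23 bp
  29→35: 6 bp
  35→50: 15 bp
  50→52: 2 bp
  52→58: 6 bp
  58→62: 4 bp
  62→70: 8 bp
  70→71: 1 bp
  71→74: 3 bp
  74→89: 15 bp
  89→104: 15 bp
  104→106: 2 bp
  106→122: 16 bp
  122→128: 6 bp
  128→130: 2 bp
  130→138: 8 bp
  138→146: 8 bp
  146→147: 1 bp
  147→158: 11 bp
  158→1 (wrap): 163-158+1 = 6 bp

[1,1,2,2,2,3,4,5,6,6,6,6,8,8,8,11,15,15,15,16,23]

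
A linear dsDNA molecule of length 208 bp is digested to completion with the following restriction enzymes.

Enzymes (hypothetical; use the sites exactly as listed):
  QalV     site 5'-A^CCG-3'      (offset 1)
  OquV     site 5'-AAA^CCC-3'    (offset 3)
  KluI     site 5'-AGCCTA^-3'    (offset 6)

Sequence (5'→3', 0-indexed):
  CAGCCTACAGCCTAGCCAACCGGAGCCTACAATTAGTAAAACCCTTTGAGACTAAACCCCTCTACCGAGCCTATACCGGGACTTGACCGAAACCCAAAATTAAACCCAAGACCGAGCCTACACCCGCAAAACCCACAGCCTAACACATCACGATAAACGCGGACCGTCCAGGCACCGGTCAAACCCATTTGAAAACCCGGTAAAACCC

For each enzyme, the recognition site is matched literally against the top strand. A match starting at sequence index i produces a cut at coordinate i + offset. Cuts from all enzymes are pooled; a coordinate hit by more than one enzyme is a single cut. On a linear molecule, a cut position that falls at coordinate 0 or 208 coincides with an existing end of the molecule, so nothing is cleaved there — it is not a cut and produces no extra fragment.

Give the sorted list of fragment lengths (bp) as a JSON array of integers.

[2,3,5,6,7,7,7,8,9,9,9,10,10,11,11,11,11,12,12,12,15,21]

Site scan:
  QalV ACCG/1: at [18, 63, 74, 85, 110, 162, 173] ⇒ [19, 64, 75, 86, 111, 163, 174]
  OquV AAACCC/3: at [38, 53, 89, 101, 128, 180, 192, 202] ⇒ [41, 56, 92, 104, 131, 183, 195, 205]
  KluI AGCCTA/6: at [1, 8, 23, 67, 114, 136] ⇒ [7, 14, 29, 73, 120, 142]

All cut coordinates (distinct, sorted): [7, 14, 19, 29, 41, 56, 64, 73, 75, 86, 92, 104, 111, 120, 131, 142, 163, 174, 183, 195, 205]

Fragment lengths:
  [0,7): 7 bp
  [7,14): 7 bp
  [14,19): 5 bp
  [19,29): 10 bp
  [29,41): 12 bp
  [41,56): 15 bp
  [56,64): 8 bp
  [64,73): 9 bp
  [73,75): 2 bp
  [75,86): 11 bp
  [86,92): 6 bp
  [92,104): 12 bp
  [104,111): 7 bp
  [111,120): 9 bp
  [120,131): 11 bp
  [131,142): 11 bp
  [142,163): 21 bp
  [163,174): 11 bp
  [174,183): 9 bp
  [183,195): 12 bp
  [195,205): 10 bp
  [205,208): 3 bp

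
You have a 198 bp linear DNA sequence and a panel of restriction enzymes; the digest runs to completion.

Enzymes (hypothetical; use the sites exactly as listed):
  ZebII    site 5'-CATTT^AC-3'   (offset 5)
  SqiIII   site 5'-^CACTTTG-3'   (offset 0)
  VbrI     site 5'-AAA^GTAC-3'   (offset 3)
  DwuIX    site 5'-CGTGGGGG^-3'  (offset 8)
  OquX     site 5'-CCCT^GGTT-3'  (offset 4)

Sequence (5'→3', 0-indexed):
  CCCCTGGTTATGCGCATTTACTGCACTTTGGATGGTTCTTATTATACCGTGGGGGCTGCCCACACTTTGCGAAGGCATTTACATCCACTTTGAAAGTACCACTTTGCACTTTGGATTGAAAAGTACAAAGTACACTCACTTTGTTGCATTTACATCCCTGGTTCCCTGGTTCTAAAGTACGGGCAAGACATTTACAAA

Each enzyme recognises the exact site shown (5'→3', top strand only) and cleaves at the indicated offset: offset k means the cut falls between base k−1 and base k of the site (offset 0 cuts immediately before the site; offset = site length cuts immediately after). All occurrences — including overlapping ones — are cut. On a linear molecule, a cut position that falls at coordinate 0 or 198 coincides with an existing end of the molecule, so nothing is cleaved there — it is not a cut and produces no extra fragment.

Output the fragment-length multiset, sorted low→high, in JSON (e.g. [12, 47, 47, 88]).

[4,4,5,5,5,7,7,7,7,8,8,9,10,14,15,16,17,18,32]

Per-enzyme occurrences:
  ZebII (CATTTAC, off=5): starts [14, 75, 146, 188] → cuts [19, 80, 151, 193]
  SqiIII (CACTTTG, off=0): starts [23, 62, 85, 99, 106, 136] → cuts [23, 62, 85, 99, 106, 136]
  VbrI (AAAGTAC, off=3): starts [92, 119, 126, 173] → cuts [95, 122, 129, 176]
  DwuIX (CGTGGGGG, off=8): starts [47] → cuts [55]
  OquX (CCCTGGTT, off=4): starts [1, 155, 163] → cuts [5, 159, 167]

Pooled cuts: [5, 19, 23, 55, 62, 80, 85, 95, 99, 106, 122, 129, 136, 151, 159, 167, 176, 193]

Fragments:
  [0,5): 5 bp
  [5,19): 14 bp
  [19,23): 4 bp
  [23,55): 32 bp
  [55,62): 7 bp
  [62,80): 18 bp
  [80,85): 5 bp
  [85,95): 10 bp
  [95,99): 4 bp
  [99,106): 7 bp
  [106,122): 16 bp
  [122,129): 7 bp
  [129,136): 7 bp
  [136,151): 15 bp
  [151,159): 8 bp
  [159,167): 8 bp
  [167,176): 9 bp
  [176,193): 17 bp
  [193,198): 5 bp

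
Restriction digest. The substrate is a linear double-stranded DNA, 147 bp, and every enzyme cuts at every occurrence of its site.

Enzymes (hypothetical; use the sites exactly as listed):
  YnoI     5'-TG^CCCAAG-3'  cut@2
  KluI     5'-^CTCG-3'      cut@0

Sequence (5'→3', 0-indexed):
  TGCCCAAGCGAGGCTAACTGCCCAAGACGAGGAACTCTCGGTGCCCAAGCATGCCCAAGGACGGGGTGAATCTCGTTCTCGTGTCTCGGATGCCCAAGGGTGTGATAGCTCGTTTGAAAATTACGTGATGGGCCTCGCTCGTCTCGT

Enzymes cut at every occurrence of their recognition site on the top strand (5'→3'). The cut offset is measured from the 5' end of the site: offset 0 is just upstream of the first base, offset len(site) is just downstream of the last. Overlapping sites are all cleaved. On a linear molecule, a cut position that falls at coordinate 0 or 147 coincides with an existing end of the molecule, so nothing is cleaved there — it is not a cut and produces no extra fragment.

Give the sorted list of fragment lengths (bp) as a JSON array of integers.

Scan for sites:
  YnoI TGCCCAAG/2: at [0, 18, 41, 51, 90] ⇒ [2, 20, 43, 53, 92]
  KluI CTCG/0: at [36, 71, 77, 84, 108, 133, 137, 142] ⇒ [36, 71, 77, 84, 108, 133, 137, 142]

Pooled cuts: [2, 20, 36, 43, 53, 71, 77, 84, 92, 108, 133, 137, 142]

Fragments:
  [0,2): 2 bp
  [2,20): 18 bp
  [20,36): 16 bp
  [36,43): 7 bp
  [43,53): 10 bp
  [53,71): 18 bp
  [71,77): 6 bp
  [77,84): 7 bp
  [84,92): 8 bp
  [92,108): 16 bp
  [108,133): 25 bp
  [133,137): 4 bp
  [137,142): 5 bp
  [142,147): 5 bp

[2,4,5,5,6,7,7,8,10,16,16,18,18,25]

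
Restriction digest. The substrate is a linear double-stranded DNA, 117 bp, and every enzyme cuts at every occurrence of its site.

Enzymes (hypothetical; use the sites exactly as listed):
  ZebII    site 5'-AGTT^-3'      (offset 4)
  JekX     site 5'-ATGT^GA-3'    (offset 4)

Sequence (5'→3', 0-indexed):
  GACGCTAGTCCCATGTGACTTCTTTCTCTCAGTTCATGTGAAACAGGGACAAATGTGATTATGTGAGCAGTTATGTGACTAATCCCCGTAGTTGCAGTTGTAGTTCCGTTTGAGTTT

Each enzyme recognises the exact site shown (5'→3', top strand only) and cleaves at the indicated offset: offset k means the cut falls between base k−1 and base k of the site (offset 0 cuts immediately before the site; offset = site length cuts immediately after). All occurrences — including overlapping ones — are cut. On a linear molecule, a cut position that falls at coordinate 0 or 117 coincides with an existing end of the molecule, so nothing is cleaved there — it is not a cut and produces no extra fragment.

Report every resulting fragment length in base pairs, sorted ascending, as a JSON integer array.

Per-enzyme occurrences:
  ZebII (AGTT, off=4): starts [30, 68, 89, 95, 101, 112] → cuts [34, 72, 93, 99, 105, 116]
  JekX (ATGTGA, off=4): starts [12, 35, 52, 60, 72] → cuts [16, 39, 56, 64, 76]

Pooled cuts: [16, 34, 39, 56, 64, 72, 76, 93, 99, 105, 116]

Fragment lengths:
  [0,16): 16 bp
  [16,34): 18 bp
  [34,39): 5 bp
  [39,56): 17 bp
  [56,64): 8 bp
  [64,72): 8 bp
  [72,76): 4 bp
  [76,93): 17 bp
  [93,99): 6 bp
  [99,105): 6 bp
  [105,116): 11 bp
  [116,117): 1 bp

[1,4,5,6,6,8,8,11,16,17,17,18]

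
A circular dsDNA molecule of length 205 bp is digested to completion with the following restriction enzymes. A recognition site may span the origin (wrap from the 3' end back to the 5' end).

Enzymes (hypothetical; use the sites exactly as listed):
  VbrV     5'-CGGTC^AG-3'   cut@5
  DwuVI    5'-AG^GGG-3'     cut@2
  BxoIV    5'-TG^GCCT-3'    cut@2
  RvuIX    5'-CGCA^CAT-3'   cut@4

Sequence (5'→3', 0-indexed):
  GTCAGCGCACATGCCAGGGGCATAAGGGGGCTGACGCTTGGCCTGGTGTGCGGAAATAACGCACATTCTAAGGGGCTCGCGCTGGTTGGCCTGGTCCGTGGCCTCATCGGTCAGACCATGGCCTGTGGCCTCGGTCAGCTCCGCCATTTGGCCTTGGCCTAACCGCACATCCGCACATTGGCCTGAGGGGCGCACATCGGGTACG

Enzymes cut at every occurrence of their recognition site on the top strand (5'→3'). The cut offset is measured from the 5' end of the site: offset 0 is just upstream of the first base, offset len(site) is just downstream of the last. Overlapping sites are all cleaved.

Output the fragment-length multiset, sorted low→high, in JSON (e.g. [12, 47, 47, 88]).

[5,6,6,7,7,7,8,8,8,9,9,9,11,12,12,14,14,14,16,23]

Per-enzyme occurrences:
  VbrV CGGTCAG/5: at [107, 131, 203] ⇒ [3, 112, 136]
  DwuVI AGGGG/2: at [15, 24, 70, 185] ⇒ [17, 26, 72, 187]
  BxoIV TGGCCT/2: at [38, 86, 98, 118, 125, 148, 154, 178] ⇒ [40, 88, 100, 120, 127, 150, 156, 180]
  RvuIX CGCACAT/4: at [5, 59, 163, 171, 190] ⇒ [9, 63, 167, 175, 194]

Pooled cuts: [3, 9, 17, 26, 40, 63, 72, 88, 100, 112, 120, 127, 136, 150, 156, 167, 175, 180, 187, 194]

Fragments:
  3→9: 6 bp
  9→17: 8 bp
  17→26: 9 bp
  26→40: 14 bp
  40→63: 23 bp
  63→72: 9 bp
  72→88: 16 bp
  88→100: 12 bp
  100→112: 12 bp
  112→120: 8 bp
  120→127: 7 bp
  127→136: 9 bp
  136→150: 14 bp
  150→156: 6 bp
  156→167: 11 bp
  167→175: 8 bp
  175→180: 5 bp
  180→187: 7 bp
  187→194: 7 bp
  194→3 (wrap): 205-194+3 = 14 bp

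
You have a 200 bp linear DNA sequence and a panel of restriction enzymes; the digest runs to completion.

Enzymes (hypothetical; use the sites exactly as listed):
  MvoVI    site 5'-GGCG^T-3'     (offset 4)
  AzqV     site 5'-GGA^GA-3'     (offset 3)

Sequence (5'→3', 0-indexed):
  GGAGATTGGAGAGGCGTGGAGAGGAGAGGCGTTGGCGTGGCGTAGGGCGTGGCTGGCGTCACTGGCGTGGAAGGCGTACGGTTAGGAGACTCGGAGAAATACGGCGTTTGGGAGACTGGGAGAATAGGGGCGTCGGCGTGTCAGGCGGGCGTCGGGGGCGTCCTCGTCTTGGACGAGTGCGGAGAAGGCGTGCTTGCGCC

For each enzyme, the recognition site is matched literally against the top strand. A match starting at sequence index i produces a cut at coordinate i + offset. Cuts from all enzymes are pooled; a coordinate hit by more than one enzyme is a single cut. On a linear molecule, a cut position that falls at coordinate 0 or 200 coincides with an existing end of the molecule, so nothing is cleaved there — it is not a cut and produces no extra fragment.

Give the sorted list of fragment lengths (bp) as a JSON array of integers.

[3,4,5,5,6,6,6,6,7,7,7,7,8,8,9,9,9,9,10,11,11,11,13,23]

Scan for sites:
  MvoVI (GGCGT, off=4): starts [12, 27, 33, 38, 45, 54, 63, 72, 102, 128, 134, 147, 156, 186] → cuts [16, 31, 37, 42, 49, 58, 67, 76, 106, 132, 138, 151, 160, 190]
  AzqV (GGAGA, off=3): starts [0, 7, 17, 22, 84, 92, 110, 118, 180] → cuts [3, 10, 20, 25, 87, 95, 113, 121, 183]

All cut coordinates (distinct, sorted): [3, 10, 16, 20, 25, 31, 37, 42, 49, 58, 67, 76, 87, 95, 106, 113, 121, 132, 138, 151, 160, 183, 190]

Fragments:
  [0,3): 3 bp
  [3,10): 7 bp
  [10,16): 6 bp
  [16,20): 4 bp
  [20,25): 5 bp
  [25,31): 6 bp
  [31,37): 6 bp
  [37,42): 5 bp
  [42,49): 7 bp
  [49,58): 9 bp
  [58,67): 9 bp
  [67,76): 9 bp
  [76,87): 11 bp
  [87,95): 8 bp
  [95,106): 11 bp
  [106,113): 7 bp
  [113,121): 8 bp
  [121,132): 11 bp
  [132,138): 6 bp
  [138,151): 13 bp
  [151,160): 9 bp
  [160,183): 23 bp
  [183,190): 7 bp
  [190,200): 10 bp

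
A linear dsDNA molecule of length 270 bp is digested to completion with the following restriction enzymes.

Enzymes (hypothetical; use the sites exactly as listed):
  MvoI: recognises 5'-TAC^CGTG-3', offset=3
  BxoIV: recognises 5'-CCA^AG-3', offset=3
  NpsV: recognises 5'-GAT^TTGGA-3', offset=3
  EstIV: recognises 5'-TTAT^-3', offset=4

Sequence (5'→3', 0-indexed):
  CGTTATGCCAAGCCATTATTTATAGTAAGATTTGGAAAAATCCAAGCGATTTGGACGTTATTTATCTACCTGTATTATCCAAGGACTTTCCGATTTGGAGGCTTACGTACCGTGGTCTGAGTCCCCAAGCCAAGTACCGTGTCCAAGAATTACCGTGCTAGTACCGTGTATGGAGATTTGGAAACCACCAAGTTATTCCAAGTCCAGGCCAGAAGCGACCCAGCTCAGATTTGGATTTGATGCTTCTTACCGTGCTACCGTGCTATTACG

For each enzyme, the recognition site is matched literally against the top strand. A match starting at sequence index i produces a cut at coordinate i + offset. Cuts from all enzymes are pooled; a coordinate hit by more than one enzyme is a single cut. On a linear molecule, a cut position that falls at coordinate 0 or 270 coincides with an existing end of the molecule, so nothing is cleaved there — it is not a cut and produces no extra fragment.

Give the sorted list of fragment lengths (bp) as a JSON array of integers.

Site scan:
  MvoI (TACCGTG, off=3): starts [107, 134, 150, 161, 247, 255] → cuts [110, 137, 153, 164, 250, 258]
  BxoIV (CCAAG, off=3): starts [7, 41, 78, 124, 129, 142, 187, 197] → cuts [10, 44, 81, 127, 132, 145, 190, 200]
  NpsV (GATTTGGA, off=3): starts [28, 47, 91, 174, 227] → cuts [31, 50, 94, 177, 230]
  EstIV (TTAT, off=4): starts [2, 15, 19, 57, 61, 74, 192] → cuts [6, 19, 23, 61, 65, 78, 196]

Pooled cuts: [6, 10, 19, 23, 31, 44, 50, 61, 65, 78, 81, 94, 110, 127, 132, 137, 145, 153, 164, 177, 190, 196, 200, 230, 250, 258]

Fragment lengths:
  [0,6): 6 bp
  [6,10): 4 bp
  [10,19): 9 bp
  [19,23): 4 bp
  [23,31): 8 bp
  [31,44): 13 bp
  [44,50): 6 bp
  [50,61): 11 bp
  [61,65): 4 bp
  [65,78): 13 bp
  [78,81): 3 bp
  [81,94): 13 bp
  [94,110): 16 bp
  [110,127): 17 bp
  [127,132): 5 bp
  [132,137): 5 bp
  [137,145): 8 bp
  [145,153): 8 bp
  [153,164): 11 bp
  [164,177): 13 bp
  [177,190): 13 bp
  [190,196): 6 bp
  [196,200): 4 bp
  [200,230): 30 bp
  [230,250): 20 bp
  [250,258): 8 bp
  [258,270): 12 bp

[3,4,4,4,4,5,5,6,6,6,8,8,8,8,9,11,11,12,13,13,13,13,13,16,17,20,30]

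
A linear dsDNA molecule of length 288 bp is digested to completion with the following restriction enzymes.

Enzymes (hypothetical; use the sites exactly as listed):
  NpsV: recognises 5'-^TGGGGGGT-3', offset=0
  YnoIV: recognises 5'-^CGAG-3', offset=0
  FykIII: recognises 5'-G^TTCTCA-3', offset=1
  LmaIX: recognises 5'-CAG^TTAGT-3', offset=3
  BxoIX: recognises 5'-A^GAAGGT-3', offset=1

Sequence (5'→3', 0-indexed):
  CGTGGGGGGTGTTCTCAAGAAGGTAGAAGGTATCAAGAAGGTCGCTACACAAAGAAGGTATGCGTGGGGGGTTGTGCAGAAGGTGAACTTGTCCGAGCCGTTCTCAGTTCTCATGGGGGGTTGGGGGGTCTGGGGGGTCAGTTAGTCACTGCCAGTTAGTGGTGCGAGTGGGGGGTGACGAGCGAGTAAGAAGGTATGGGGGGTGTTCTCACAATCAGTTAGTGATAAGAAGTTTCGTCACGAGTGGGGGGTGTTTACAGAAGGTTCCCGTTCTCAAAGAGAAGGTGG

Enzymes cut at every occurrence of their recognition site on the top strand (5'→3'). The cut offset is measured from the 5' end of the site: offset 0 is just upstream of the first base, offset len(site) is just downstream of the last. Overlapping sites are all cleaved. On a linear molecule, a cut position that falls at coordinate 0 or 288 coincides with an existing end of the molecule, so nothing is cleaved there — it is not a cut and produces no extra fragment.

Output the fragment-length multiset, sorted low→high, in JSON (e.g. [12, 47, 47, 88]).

[2,4,4,4,6,7,7,7,7,7,7,8,8,9,9,9,9,10,10,11,11,11,11,13,14,14,15,15,17,22]

Scan for sites:
  NpsV (TGGGGGGT, off=0): starts [2, 64, 113, 121, 130, 168, 196, 244] → cuts [2, 64, 113, 121, 130, 168, 196, 244]
  YnoIV (CGAG, off=0): starts [93, 164, 178, 182, 240] → cuts [93, 164, 178, 182, 240]
  FykIII (GTTCTCA, off=1): starts [10, 99, 106, 204, 269] → cuts [11, 100, 107, 205, 270]
  LmaIX (CAGTTAGT, off=3): starts [138, 152, 215] → cuts [141, 155, 218]
  BxoIX (AGAAGGT, off=1): starts [17, 24, 35, 52, 77, 188, 258, 279] → cuts [18, 25, 36, 53, 78, 189, 259, 280]

Pooled cuts: [2, 11, 18, 25, 36, 53, 64, 78, 93, 100, 107, 113, 121, 130, 141, 155, 164, 168, 178, 182, 189, 196, 205, 218, 240, 244, 259, 270, 280]

Fragments:
  [0,2): 2 bp
  [2,11): 9 bp
  [11,18): 7 bp
  [18,25): 7 bp
  [25,36): 11 bp
  [36,53): 17 bp
  [53,64): 11 bp
  [64,78): 14 bp
  [78,93): 15 bp
  [93,100): 7 bp
  [100,107): 7 bp
  [107,113): 6 bp
  [113,121): 8 bp
  [121,130): 9 bp
  [130,141): 11 bp
  [141,155): 14 bp
  [155,164): 9 bp
  [164,168): 4 bp
  [168,178): 10 bp
  [178,182): 4 bp
  [182,189): 7 bp
  [189,196): 7 bp
  [196,205): 9 bp
  [205,218): 13 bp
  [218,240): 22 bp
  [240,244): 4 bp
  [244,259): 15 bp
  [259,270): 11 bp
  [270,280): 10 bp
  [280,288): 8 bp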